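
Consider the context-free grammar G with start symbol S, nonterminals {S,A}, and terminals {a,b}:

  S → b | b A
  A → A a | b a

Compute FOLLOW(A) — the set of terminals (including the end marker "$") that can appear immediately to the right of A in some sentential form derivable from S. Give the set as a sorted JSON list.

FIRST sets, iterate to fixpoint:
iter 1:
  A via A→b a: +{b}
  S via S→b: +{b}
  FIRST(S)={b}  FIRST(A)={b}
iter 2: — fixpoint
  FIRST(S)={b}  FIRST(A)={b}

Compute FOLLOW by fixpoint:
initialize: $ ∈ FOLLOW(S)
pass 1:
  A→A a: FOLLOW(A) ⊇ FIRST(a) = {a}; new: +{a}
  S→b A: FOLLOW(A) ⊇ FOLLOW(S) ⊇ {$}; new: +{$}
  FOLLOW(S)={$}  FOLLOW(A)={$,a}
pass 2: done
  FOLLOW(S)={$}  FOLLOW(A)={$,a}

FOLLOW(A) = ["$", "a"]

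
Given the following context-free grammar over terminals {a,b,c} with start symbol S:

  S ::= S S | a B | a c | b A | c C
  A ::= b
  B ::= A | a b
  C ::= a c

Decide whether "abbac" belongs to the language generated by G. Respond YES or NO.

CNF form of G:
  S -> S S | T0 B | T0 T2 | T1 A | T2 C
  A -> b
  B -> T0 T1 | b
  C -> T0 T2
  T0 -> a
  T1 -> b
  T2 -> c

Fill CYK table bottom-up:
  [0..0]={T0}  "a"  orig:{}
  [1..1]={A,B,T1}  "b"  orig:{A,B}
  [2..2]={A,B,T1}  "b"  orig:{A,B}
  [3..3]={T0}  "a"  orig:{}
  [4..4]={T2}  "c"  orig:{}
  [0..1]={B,S}  "ab"
  [1..2]={S}  "bb"
  [2..3]=∅  "ba"
  [3..4]={C,S}  "ac"
  [0..2]=∅  "abb"
  [1..3]=∅  "bba"
  [2..4]=∅  "bac"
  [0..3]=∅  "abba"
  [1..4]={S}  "bbac"
  [0..4]=∅  "abbac"

S ∉ T[0,4] ⇒ NO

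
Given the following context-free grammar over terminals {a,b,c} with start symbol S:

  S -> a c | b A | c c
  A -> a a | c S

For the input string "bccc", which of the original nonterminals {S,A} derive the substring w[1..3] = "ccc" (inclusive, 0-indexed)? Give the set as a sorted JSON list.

CNF form of G:
  S -> T0 T1 | T1 T1 | T2 A
  A -> T0 T0 | T1 S
  T0 -> a
  T1 -> c
  T2 -> b

CYK table (by increasing span) (cells [i..j] with 1 ≤ i ≤ j ≤ 3 only):
  [1..1]={T1}  "c"  orig:{}
  [2..2]={T1}  "c"  orig:{}
  [3..3]={T1}  "c"  orig:{}
  [1..2]={S}  "cc"
  [2..3]={S}  "cc"
  [1..3]={A}  "ccc"

Original NTs in T[1,3] deriving "ccc": ["A"]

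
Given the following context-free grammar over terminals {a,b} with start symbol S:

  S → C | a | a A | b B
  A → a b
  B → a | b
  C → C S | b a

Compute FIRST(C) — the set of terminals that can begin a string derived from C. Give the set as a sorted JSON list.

FIRST sets, iterate to fixpoint:
[1]
  A via A→a b: +{a}
  B via B→a: +{a}
  B via B→b: +{b}
  C via C→b a: +{b}
  S via S→C: +{b}
  S via S→a: +{a}
  S: {a,b}  A: {a}  B: {a,b}  C: {b}
[2] done
  S: {a,b}  A: {a}  B: {a,b}  C: {b}

FIRST(C) = ["b"]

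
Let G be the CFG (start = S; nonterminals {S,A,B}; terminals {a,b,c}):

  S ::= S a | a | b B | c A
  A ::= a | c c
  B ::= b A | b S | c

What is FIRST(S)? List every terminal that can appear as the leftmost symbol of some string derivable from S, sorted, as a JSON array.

FIRST iteration:
pass 1:
  A via A→a: +{a}
  A via A→c c: +{c}
  B via B→b A: +{b}
  B via B→c: +{c}
  S via S→a: +{a}
  S via S→b B: +{b}
  S via S→c A: +{c}
  FIRST(S)={a,b,c}  FIRST(A)={a,c}  FIRST(B)={b,c}
pass 2: (no change)
  FIRST(S)={a,b,c}  FIRST(A)={a,c}  FIRST(B)={b,c}

FIRST(S) = ["a", "b", "c"]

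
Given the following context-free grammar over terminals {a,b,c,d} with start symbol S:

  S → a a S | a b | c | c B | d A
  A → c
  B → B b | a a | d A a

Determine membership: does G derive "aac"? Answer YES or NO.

Convert to CNF:
  S -> T1 T0 | T1 X5 | T2 A | T3 B | c
  A -> c
  B -> B T0 | T1 T1 | T2 X4
  T0 -> b
  T1 -> a
  T2 -> d
  T3 -> c
  X4 -> A T1
  X5 -> T1 S

CYK table (by increasing span):
  cell(0,0) a: {T1}  orig:{}
  cell(1,1) a: {T1}  orig:{}
  cell(2,2) c: {A,S,T3}  orig:{A,S}
  cell(0,1) aa: {B}
  cell(1,2) ac: {X5}  orig:{}
  cell(0,2) aac: {S}

S ∈ T[0,2] ⇒ YES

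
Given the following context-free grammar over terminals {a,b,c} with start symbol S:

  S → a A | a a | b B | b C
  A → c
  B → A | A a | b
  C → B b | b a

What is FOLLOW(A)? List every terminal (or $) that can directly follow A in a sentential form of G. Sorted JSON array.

FIRST iteration:
round 1:
  A via A→c: +{c}
  B via B→A: +{c}
  B via B→b: +{b}
  C via C→B b: +{b,c}
  S via S→a A: +{a}
  S via S→b B: +{b}
  FIRST[S]={a,b}  FIRST[A]={c}  FIRST[B]={b,c}  FIRST[C]={b,c}
round 2: (stable)
  FIRST[S]={a,b}  FIRST[A]={c}  FIRST[B]={b,c}  FIRST[C]={b,c}

FOLLOW sets:
FOLLOW(S) := {$}
pass 1:
  B→A a: FOLLOW(A) ⊇ FIRST(a) = {a}; new: +{a}
  C→B b: FOLLOW(B) ⊇ FIRST(b) = {b}; new: +{b}
  S→a A: FOLLOW(A) ⊇ FOLLOW(S) ⊇ {$}; new: +{$}
  S→b B: FOLLOW(B) ⊇ FOLLOW(S) ⊇ {$}; new: +{$}
  S→b C: FOLLOW(C) ⊇ FOLLOW(S) ⊇ {$}; new: +{$}
  S: {$}  A: {$,a}  B: {$,b}  C: {$}
pass 2:
  B→A: FOLLOW(A) ⊇ FOLLOW(B) ⊇ {$,b}; new: +{b}
  S: {$}  A: {$,a,b}  B: {$,b}  C: {$}
pass 3: done
  S: {$}  A: {$,a,b}  B: {$,b}  C: {$}

FOLLOW(A) = ["$", "a", "b"]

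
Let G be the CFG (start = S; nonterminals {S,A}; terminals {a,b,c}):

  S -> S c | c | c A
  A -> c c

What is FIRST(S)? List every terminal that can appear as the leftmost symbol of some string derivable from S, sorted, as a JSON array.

FIRST sets, iterate to fixpoint:
[1]
  A via A→c c: +{c}
  S via S→c: +{c}
  S: {c}  A: {c}
[2] (no change)
  S: {c}  A: {c}

FIRST(S) = ["c"]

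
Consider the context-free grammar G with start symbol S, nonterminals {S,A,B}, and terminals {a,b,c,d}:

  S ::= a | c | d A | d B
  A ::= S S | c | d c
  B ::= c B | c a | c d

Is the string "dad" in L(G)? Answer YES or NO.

Convert to CNF:
  S -> T0 A | T0 B | a | c
  A -> S S | T0 T1 | c
  B -> T1 B | T1 T0 | T1 T2
  T0 -> d
  T1 -> c
  T2 -> a

CYK fill:
  T[0,0] 'd' = {T0}  orig:{}
  T[1,1] 'a' = {S,T2}  orig:{S}
  T[2,2] 'd' = {T0}  orig:{}
  T[0,1] 'da' = ∅
  T[1,2] 'ad' = ∅
  T[0,2] 'dad' = ∅

S ∉ T[0,2] ⇒ NO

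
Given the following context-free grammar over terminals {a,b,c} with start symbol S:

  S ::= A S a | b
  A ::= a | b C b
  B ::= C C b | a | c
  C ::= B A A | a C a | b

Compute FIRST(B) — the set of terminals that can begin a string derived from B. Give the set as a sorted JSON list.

FIRST iteration:
round 1:
  A via A→a: +{a}
  A via A→b C b: +{b}
  B via B→a: +{a}
  B via B→c: +{c}
  C via C→B A A: +{a,c}
  C via C→b: +{b}
  S via S→A S a: +{a,b}
  FIRST[S]={a,b}  FIRST[A]={a,b}  FIRST[B]={a,c}  FIRST[C]={a,b,c}
round 2:
  B via B→C C b: +{b}
  FIRST[S]={a,b}  FIRST[A]={a,b}  FIRST[B]={a,b,c}  FIRST[C]={a,b,c}
round 3: done
  FIRST[S]={a,b}  FIRST[A]={a,b}  FIRST[B]={a,b,c}  FIRST[C]={a,b,c}

FIRST(B) = ["a", "b", "c"]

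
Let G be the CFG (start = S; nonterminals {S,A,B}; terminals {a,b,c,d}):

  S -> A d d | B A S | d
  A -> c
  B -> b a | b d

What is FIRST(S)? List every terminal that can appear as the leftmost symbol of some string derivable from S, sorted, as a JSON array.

FIRST sets, iterate to fixpoint:
pass 1:
  A via A→c: +{c}
  B via B→b a: +{b}
  S via S→A d d: +{c}
  S via S→B A S: +{b}
  S via S→d: +{d}
  S: {b,c,d}  A: {c}  B: {b}
pass 2: done
  S: {b,c,d}  A: {c}  B: {b}

FIRST(S) = ["b", "c", "d"]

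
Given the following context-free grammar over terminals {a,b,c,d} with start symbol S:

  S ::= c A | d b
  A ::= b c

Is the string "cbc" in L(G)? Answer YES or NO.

Convert to CNF:
  S -> T1 A | T2 T0
  A -> T0 T1
  T0 -> b
  T1 -> c
  T2 -> d

Fill CYK table bottom-up:
  [0..0]={T1}  "c"  orig:{}
  [1..1]={T0}  "b"  orig:{}
  [2..2]={T1}  "c"  orig:{}
  [0..1]=∅  "cb"
  [1..2]={A}  "bc"
  [0..2]={S}  "cbc"

S ∈ T[0,2] ⇒ YES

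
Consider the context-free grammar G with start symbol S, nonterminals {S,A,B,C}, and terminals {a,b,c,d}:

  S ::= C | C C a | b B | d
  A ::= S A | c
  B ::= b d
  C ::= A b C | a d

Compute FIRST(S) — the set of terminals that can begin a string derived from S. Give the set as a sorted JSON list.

FIRST iteration:
pass 1:
  A via A→c: +{c}
  B via B→b d: +{b}
  C via C→A b C: +{c}
  C via C→a d: +{a}
  S via S→C: +{a,c}
  S via S→b B: +{b}
  S via S→d: +{d}
  S: {a,b,c,d}  A: {c}  B: {b}  C: {a,c}
pass 2:
  A via A→S A: +{a,b,d}
  C via C→A b C: +{b,d}
  S: {a,b,c,d}  A: {a,b,c,d}  B: {b}  C: {a,b,c,d}
pass 3: (stable)
  S: {a,b,c,d}  A: {a,b,c,d}  B: {b}  C: {a,b,c,d}

FIRST(S) = ["a", "b", "c", "d"]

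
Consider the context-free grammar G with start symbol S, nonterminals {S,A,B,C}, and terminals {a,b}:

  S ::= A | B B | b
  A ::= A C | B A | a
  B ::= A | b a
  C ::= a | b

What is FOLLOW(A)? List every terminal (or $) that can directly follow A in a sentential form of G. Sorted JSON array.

FIRST sets, iterate to fixpoint:
pass 1:
  A via A→a: +{a}
  B via B→A: +{a}
  B via B→b a: +{b}
  C via C→a: +{a}
  C via C→b: +{b}
  S via S→A: +{a}
  S via S→B B: +{b}
  FIRST(S)={a,b}  FIRST(A)={a}  FIRST(B)={a,b}  FIRST(C)={a,b}
pass 2:
  A via A→B A: +{b}
  FIRST(S)={a,b}  FIRST(A)={a,b}  FIRST(B)={a,b}  FIRST(C)={a,b}
pass 3: done
  FIRST(S)={a,b}  FIRST(A)={a,b}  FIRST(B)={a,b}  FIRST(C)={a,b}

Compute FOLLOW by fixpoint:
initialize: $ ∈ FOLLOW(S)
round 1:
  A→A C: FOLLOW(A) ⊇ FIRST(C) = {a,b}; new: +{a,b}
  A→A C: FOLLOW(C) ⊇ FOLLOW(A) ⊇ {a,b}; new: +{a,b}
  A→B A: FOLLOW(B) ⊇ FIRST(A) = {a,b}; new: +{a,b}
  S→A: FOLLOW(A) ⊇ FOLLOW(S) ⊇ {$}; new: +{$}
  S→B B: FOLLOW(B) ⊇ FOLLOW(S) ⊇ {$}; new: +{$}
  S: {$}  A: {$,a,b}  B: {$,a,b}  C: {a,b}
round 2:
  A→A C: FOLLOW(C) ⊇ FOLLOW(A) ⊇ {$,a,b}; new: +{$}
  S: {$}  A: {$,a,b}  B: {$,a,b}  C: {$,a,b}
round 3: done
  S: {$}  A: {$,a,b}  B: {$,a,b}  C: {$,a,b}

FOLLOW(A) = ["$", "a", "b"]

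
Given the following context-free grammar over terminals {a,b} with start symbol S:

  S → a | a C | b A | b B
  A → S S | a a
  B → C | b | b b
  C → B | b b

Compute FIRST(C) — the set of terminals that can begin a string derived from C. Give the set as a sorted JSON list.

Compute FIRST by fixpoint:
round 1:
  A via A→a a: +{a}
  B via B→b: +{b}
  C via C→B: +{b}
  S via S→a: +{a}
  S via S→b A: +{b}
  FIRST[S]={a,b}  FIRST[A]={a}  FIRST[B]={b}  FIRST[C]={b}
round 2:
  A via A→S S: +{b}
  FIRST[S]={a,b}  FIRST[A]={a,b}  FIRST[B]={b}  FIRST[C]={b}
round 3: — fixpoint
  FIRST[S]={a,b}  FIRST[A]={a,b}  FIRST[B]={b}  FIRST[C]={b}

FIRST(C) = ["b"]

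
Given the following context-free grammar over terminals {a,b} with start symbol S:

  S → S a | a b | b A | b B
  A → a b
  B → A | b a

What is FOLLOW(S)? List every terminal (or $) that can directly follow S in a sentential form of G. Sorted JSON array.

FIRST iteration:
pass 1:
  A via A→a b: +{a}
  B via B→A: +{a}
  B via B→b a: +{b}
  S via S→a b: +{a}
  S via S→b A: +{b}
  FIRST[S]={a,b}  FIRST[A]={a}  FIRST[B]={a,b}
pass 2: (no change)
  FIRST[S]={a,b}  FIRST[A]={a}  FIRST[B]={a,b}

Compute FOLLOW by fixpoint:
FOLLOW(S) := {$}
[1]
  S→S a: FOLLOW(S) ⊇ FIRST(a) = {a}; new: +{a}
  S→b A: FOLLOW(A) ⊇ FOLLOW(S) ⊇ {$,a}; new: +{$,a}
  S→b B: FOLLOW(B) ⊇ FOLLOW(S) ⊇ {$,a}; new: +{$,a}
  FOLLOW[S]={$,a}  FOLLOW[A]={$,a}  FOLLOW[B]={$,a}
[2] done
  FOLLOW[S]={$,a}  FOLLOW[A]={$,a}  FOLLOW[B]={$,a}

FOLLOW(S) = ["$", "a"]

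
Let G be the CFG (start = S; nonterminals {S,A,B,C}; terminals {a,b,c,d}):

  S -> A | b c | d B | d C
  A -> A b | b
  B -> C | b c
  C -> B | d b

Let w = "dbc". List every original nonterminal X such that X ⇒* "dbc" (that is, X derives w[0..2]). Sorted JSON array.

Convert to CNF:
  S -> A T0 | T0 T1 | T2 B | T2 C | b
  A -> A T0 | b
  B -> T0 T1 | T2 T0
  C -> T0 T1 | T2 T0
  T0 -> b
  T1 -> c
  T2 -> d

Fill CYK table bottom-up, restricted to cells inside w[0..2]:
  [0..0]={T2}  "d"  orig:{}
  [1..1]={A,S,T0}  "b"  orig:{A,S}
  [2..2]={T1}  "c"  orig:{}
  [0..1]={B,C}  "db"
  [1..2]={B,C,S}  "bc"
  [0..2]={S}  "dbc"

Original NTs in T[0,2] deriving "dbc": ["S"]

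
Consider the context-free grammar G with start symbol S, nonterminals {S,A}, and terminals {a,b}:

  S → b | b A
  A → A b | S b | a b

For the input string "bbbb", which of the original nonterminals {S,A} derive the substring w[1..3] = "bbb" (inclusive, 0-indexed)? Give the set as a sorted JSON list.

CNF form of G:
  S -> T0 A | b
  A -> A T0 | S T0 | T1 T0
  T0 -> b
  T1 -> a

Fill CYK table bottom-up (cells [i..j] with 1 ≤ i ≤ j ≤ 3 only):
  T[1,1] 'b' = {S,T0}  orig:{S}
  T[2,2] 'b' = {S,T0}  orig:{S}
  T[3,3] 'b' = {S,T0}  orig:{S}
  T[1,2] 'bb' = {A}
  T[2,3] 'bb' = {A}
  T[1,3] 'bbb' = {A,S}

Original NTs in T[1,3] deriving "bbb": ["A", "S"]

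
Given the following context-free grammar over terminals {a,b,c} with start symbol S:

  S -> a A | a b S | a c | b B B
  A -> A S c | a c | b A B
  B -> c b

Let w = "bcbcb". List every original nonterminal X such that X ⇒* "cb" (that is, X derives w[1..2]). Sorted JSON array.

Convert to CNF:
  S -> T1 A | T1 T0 | T1 X5 | T2 X6
  A -> A X3 | T1 T0 | T2 X4
  B -> T0 T2
  T0 -> c
  T1 -> a
  T2 -> b
  X3 -> S T0
  X4 -> A B
  X5 -> T2 S
  X6 -> B B

CYK fill — only the sub-triangle for w[1..2]:
  cell(1,1) c: {T0}  orig:{}
  cell(2,2) b: {T2}  orig:{}
  cell(1,2) cb: {B}

Original NTs in T[1,2] deriving "cb": ["B"]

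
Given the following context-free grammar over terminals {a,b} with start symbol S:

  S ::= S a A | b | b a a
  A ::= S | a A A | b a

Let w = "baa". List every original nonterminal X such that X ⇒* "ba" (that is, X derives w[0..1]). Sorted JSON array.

Convert to CNF:
  S -> S X5 | T1 X6 | b
  A -> S X2 | T0 X3 | T1 T0 | T1 X4 | b
  T0 -> a
  T1 -> b
  X2 -> T0 A
  X3 -> A A
  X4 -> T0 T0
  X5 -> T0 A
  X6 -> T0 T0

Fill CYK table bottom-up (cells [i..j] with 0 ≤ i ≤ j ≤ 1 only):
  [0..0]={A,S,T1}  "b"  orig:{A,S}
  [1..1]={T0}  "a"  orig:{}
  [0..1]={A}  "ba"

Original NTs in T[0,1] deriving "ba": ["A"]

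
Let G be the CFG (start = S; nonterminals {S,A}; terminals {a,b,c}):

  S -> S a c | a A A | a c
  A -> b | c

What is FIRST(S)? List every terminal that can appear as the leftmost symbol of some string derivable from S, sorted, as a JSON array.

Compute FIRST by fixpoint:
iter 1:
  A via A→b: +{b}
  A via A→c: +{c}
  S via S→a A A: +{a}
  S: {a}  A: {b,c}
iter 2: — fixpoint
  S: {a}  A: {b,c}

FIRST(S) = ["a"]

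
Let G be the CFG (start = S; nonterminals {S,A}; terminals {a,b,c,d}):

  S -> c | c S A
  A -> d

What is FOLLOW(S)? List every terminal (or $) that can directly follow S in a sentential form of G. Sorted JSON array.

FIRST iteration:
pass 1:
  A via A→d: +{d}
  S via S→c: +{c}
  FIRST[S]={c}  FIRST[A]={d}
pass 2: done
  FIRST[S]={c}  FIRST[A]={d}

FOLLOW iteration:
initialize: $ ∈ FOLLOW(S)
[1]
  S→c S A: FOLLOW(S) ⊇ FIRST(A) = {d}; new: +{d}
  S→c S A: FOLLOW(A) ⊇ FOLLOW(S) ⊇ {$,d}; new: +{$,d}
  FOLLOW(S)={$,d}  FOLLOW(A)={$,d}
[2] (no change)
  FOLLOW(S)={$,d}  FOLLOW(A)={$,d}

FOLLOW(S) = ["$", "d"]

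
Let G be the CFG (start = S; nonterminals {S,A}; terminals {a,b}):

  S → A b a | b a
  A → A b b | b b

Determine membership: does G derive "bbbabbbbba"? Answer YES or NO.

CNF form of G:
  S -> A X3 | T0 T1
  A -> A X2 | T0 T0
  T0 -> b
  T1 -> a
  X2 -> T0 T0
  X3 -> T0 T1

CYK table (by increasing span):
  T[0,0] 'b' = {T0}  orig:{}
  T[1,1] 'b' = {T0}  orig:{}
  T[2,2] 'b' = {T0}  orig:{}
  T[3,3] 'a' = {T1}  orig:{}
  T[4,4] 'b' = {T0}  orig:{}
  T[5,5] 'b' = {T0}  orig:{}
  T[6,6] 'b' = {T0}  orig:{}
  T[7,7] 'b' = {T0}  orig:{}
  T[8,8] 'b' = {T0}  orig:{}
  T[9,9] 'a' = {T1}  orig:{}
  T[0,1] 'bb' = {A,X2}  orig:{A}
  T[1,2] 'bb' = {A,X2}  orig:{A}
  T[2,3] 'ba' = {S,X3}  orig:{S}
  T[3,4] 'ab' = ∅
  T[4,5] 'bb' = {A,X2}  orig:{A}
  T[5,6] 'bb' = {A,X2}  orig:{A}
  T[6,7] 'bb' = {A,X2}  orig:{A}
  T[7,8] 'bb' = {A,X2}  orig:{A}
  T[8,9] 'ba' = {S,X3}  orig:{S}
  T[0,2] 'bbb' = ∅
  T[1,3] 'bba' = ∅
  T[2,4] 'bab' = ∅
  T[3,5] 'abb' = ∅
  T[4,6] 'bbb' = ∅
  T[5,7] 'bbb' = ∅
  T[6,8] 'bbb' = ∅
  T[7,9] 'bba' = ∅
  T[0,3] 'bbba' = {S}
  T[1,4] 'bbab' = ∅
  T[2,5] 'babb' = ∅
  T[3,6] 'abbb' = ∅
  T[4,7] 'bbbb' = {A}
  T[5,8] 'bbbb' = {A}
  T[6,9] 'bbba' = {S}
  T[0,4] 'bbbab' = ∅
  T[1,5] 'bbabb' = ∅
  T[2,6] 'babbb' = ∅
  T[3,7] 'abbbb' = ∅
  T[4,8] 'bbbbb' = ∅
  T[5,9] 'bbbba' = ∅
  T[0,5] 'bbbabb' = ∅
  T[1,6] 'bbabbb' = ∅
  T[2,7] 'babbbb' = ∅
  T[3,8] 'abbbbb' = ∅
  T[4,9] 'bbbbba' = {S}
  T[0,6] 'bbbabbb' = ∅
  T[1,7] 'bbabbbb' = ∅
  T[2,8] 'babbbbb' = ∅
  T[3,9] 'abbbbba' = ∅
  T[0,7] 'bbbabbbb' = ∅
  T[1,8] 'bbabbbbb' = ∅
  T[2,9] 'babbbbba' = ∅
  T[0,8] 'bbbabbbbb' = ∅
  T[1,9] 'bbabbbbba' = ∅
  T[0,9] 'bbbabbbbba' = ∅

S ∉ T[0,9] ⇒ NO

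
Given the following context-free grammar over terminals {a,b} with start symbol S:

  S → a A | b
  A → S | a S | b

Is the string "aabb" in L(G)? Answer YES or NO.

Convert to CNF:
  S -> T0 A | b
  A -> T0 A | T0 S | b
  T0 -> a

CYK table (by increasing span):
  cell(0,0) a: {T0}  orig:{}
  cell(1,1) a: {T0}  orig:{}
  cell(2,2) b: {A,S}
  cell(3,3) b: {A,S}
  cell(0,1) aa: ∅
  cell(1,2) ab: {A,S}
  cell(2,3) bb: ∅
  cell(0,2) aab: {A,S}
  cell(1,3) abb: ∅
  cell(0,3) aabb: ∅

S ∉ T[0,3] ⇒ NO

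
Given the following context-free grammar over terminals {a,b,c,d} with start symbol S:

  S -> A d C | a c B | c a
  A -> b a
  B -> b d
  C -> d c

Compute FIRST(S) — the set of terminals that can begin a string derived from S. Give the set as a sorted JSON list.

Compute FIRST by fixpoint:
[1]
  A via A→b a: +{b}
  B via B→b d: +{b}
  C via C→d c: +{d}
  S via S→A d C: +{b}
  S via S→a c B: +{a}
  S via S→c a: +{c}
  S: {a,b,c}  A: {b}  B: {b}  C: {d}
[2] (no change)
  S: {a,b,c}  A: {b}  B: {b}  C: {d}

FIRST(S) = ["a", "b", "c"]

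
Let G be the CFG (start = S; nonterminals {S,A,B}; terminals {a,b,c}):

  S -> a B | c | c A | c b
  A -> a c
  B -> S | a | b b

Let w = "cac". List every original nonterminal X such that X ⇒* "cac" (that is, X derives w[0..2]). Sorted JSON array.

Convert to CNF:
  S -> T0 B | T1 A | T1 T2 | c
  A -> T0 T1
  B -> T0 B | T1 A | T1 T2 | T2 T2 | a | c
  T0 -> a
  T1 -> c
  T2 -> b

CYK fill (cells [i..j] with 0 ≤ i ≤ j ≤ 2 only):
  [0..0]={B,S,T1}  "c"  orig:{B,S}
  [1..1]={B,T0}  "a"  orig:{B}
  [2..2]={B,S,T1}  "c"  orig:{B,S}
  [0..1]=∅  "ca"
  [1..2]={A,B,S}  "ac"
  [0..2]={B,S}  "cac"

Original NTs in T[0,2] deriving "cac": ["B", "S"]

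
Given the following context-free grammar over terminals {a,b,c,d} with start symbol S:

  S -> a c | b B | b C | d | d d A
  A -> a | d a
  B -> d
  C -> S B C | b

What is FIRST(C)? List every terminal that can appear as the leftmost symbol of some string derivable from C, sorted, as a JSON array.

FIRST sets, iterate to fixpoint:
[1]
  A via A→a: +{a}
  A via A→d a: +{d}
  B via B→d: +{d}
  C via C→b: +{b}
  S via S→a c: +{a}
  S via S→b B: +{b}
  S via S→d: +{d}
  FIRST(S)={a,b,d}  FIRST(A)={a,d}  FIRST(B)={d}  FIRST(C)={b}
[2]
  C via C→S B C: +{a,d}
  FIRST(S)={a,b,d}  FIRST(A)={a,d}  FIRST(B)={d}  FIRST(C)={a,b,d}
[3] (no change)
  FIRST(S)={a,b,d}  FIRST(A)={a,d}  FIRST(B)={d}  FIRST(C)={a,b,d}

FIRST(C) = ["a", "b", "d"]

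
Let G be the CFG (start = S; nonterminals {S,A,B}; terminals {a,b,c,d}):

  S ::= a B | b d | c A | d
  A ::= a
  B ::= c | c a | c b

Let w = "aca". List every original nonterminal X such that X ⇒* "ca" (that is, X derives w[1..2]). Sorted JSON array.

Convert to CNF:
  S -> T0 A | T1 B | T2 T3 | d
  A -> a
  B -> T0 T1 | T0 T2 | c
  T0 -> c
  T1 -> a
  T2 -> b
  T3 -> d

Fill CYK table bottom-up — only the sub-triangle for w[1..2]:
  cell(1,1) c: {B,T0}  orig:{B}
  cell(2,2) a: {A,T1}  orig:{A}
  cell(1,2) ca: {B,S}

Original NTs in T[1,2] deriving "ca": ["B", "S"]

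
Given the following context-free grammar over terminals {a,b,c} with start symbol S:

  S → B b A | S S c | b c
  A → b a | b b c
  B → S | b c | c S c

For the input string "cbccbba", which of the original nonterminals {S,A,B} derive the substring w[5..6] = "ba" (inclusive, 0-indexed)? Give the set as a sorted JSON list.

Convert to CNF:
  S -> B X7 | S X8 | T0 T2
  A -> T0 T1 | T0 X3
  B -> B X4 | S X5 | T0 T2 | T2 X6
  T0 -> b
  T1 -> a
  T2 -> c
  X3 -> T0 T2
  X4 -> T0 A
  X5 -> S T2
  X6 -> S T2
  X7 -> T0 A
  X8 -> S T2

CYK fill, restricted to cells inside w[5..6]:
  T[5,5] 'b' = {T0}  orig:{}
  T[6,6] 'a' = {T1}  orig:{}
  T[5,6] 'ba' = {A}

Original NTs in T[5,6] deriving "ba": ["A"]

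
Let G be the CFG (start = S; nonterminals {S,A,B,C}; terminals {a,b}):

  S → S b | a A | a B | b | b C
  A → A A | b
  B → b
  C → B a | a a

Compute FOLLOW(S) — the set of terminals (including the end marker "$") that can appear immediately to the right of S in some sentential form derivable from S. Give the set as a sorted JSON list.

FIRST sets, iterate to fixpoint:
[1]
  A via A→b: +{b}
  B via B→b: +{b}
  C via C→B a: +{b}
  C via C→a a: +{a}
  S via S→a A: +{a}
  S via S→b: +{b}
  S: {a,b}  A: {b}  B: {b}  C: {a,b}
[2] (no change)
  S: {a,b}  A: {b}  B: {b}  C: {a,b}

FOLLOW iteration:
initialize: $ ∈ FOLLOW(S)
iter 1:
  A→A A: FOLLOW(A) ⊇ FIRST(A) = {b}; new: +{b}
  C→B a: FOLLOW(B) ⊇ FIRST(a) = {a}; new: +{a}
  S→S b: FOLLOW(S) ⊇ FIRST(b) = {b}; new: +{b}
  S→a A: FOLLOW(A) ⊇ FOLLOW(S) ⊇ {$,b}; new: +{$}
  S→a B: FOLLOW(B) ⊇ FOLLOW(S) ⊇ {$,b}; new: +{$,b}
  S→b C: FOLLOW(C) ⊇ FOLLOW(S) ⊇ {$,b}; new: +{$,b}
  S: {$,b}  A: {$,b}  B: {$,a,b}  C: {$,b}
iter 2: done
  S: {$,b}  A: {$,b}  B: {$,a,b}  C: {$,b}

FOLLOW(S) = ["$", "b"]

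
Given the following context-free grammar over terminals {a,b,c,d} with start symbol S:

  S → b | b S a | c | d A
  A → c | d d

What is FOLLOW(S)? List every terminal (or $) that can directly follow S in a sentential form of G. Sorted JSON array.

FIRST sets, iterate to fixpoint:
[1]
  A via A→c: +{c}
  A via A→d d: +{d}
  S via S→b: +{b}
  S via S→c: +{c}
  S via S→d A: +{d}
  FIRST[S]={b,c,d}  FIRST[A]={c,d}
[2] (no change)
  FIRST[S]={b,c,d}  FIRST[A]={c,d}

FOLLOW sets:
FOLLOW(S) := {$}
[1]
  S→b S a: FOLLOW(S) ⊇ FIRST(a) = {a}; new: +{a}
  S→d A: FOLLOW(A) ⊇ FOLLOW(S) ⊇ {$,a}; new: +{$,a}
  FOLLOW(S)={$,a}  FOLLOW(A)={$,a}
[2] (no change)
  FOLLOW(S)={$,a}  FOLLOW(A)={$,a}

FOLLOW(S) = ["$", "a"]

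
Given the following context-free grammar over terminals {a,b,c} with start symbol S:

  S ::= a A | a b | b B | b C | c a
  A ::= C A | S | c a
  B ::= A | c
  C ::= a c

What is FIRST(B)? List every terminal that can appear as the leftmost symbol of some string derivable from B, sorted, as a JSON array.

Compute FIRST by fixpoint:
round 1:
  A via A→c a: +{c}
  B via B→A: +{c}
  C via C→a c: +{a}
  S via S→a A: +{a}
  S via S→b B: +{b}
  S via S→c a: +{c}
  S: {a,b,c}  A: {c}  B: {c}  C: {a}
round 2:
  A via A→C A: +{a}
  A via A→S: +{b}
  B via B→A: +{a,b}
  S: {a,b,c}  A: {a,b,c}  B: {a,b,c}  C: {a}
round 3: (stable)
  S: {a,b,c}  A: {a,b,c}  B: {a,b,c}  C: {a}

FIRST(B) = ["a", "b", "c"]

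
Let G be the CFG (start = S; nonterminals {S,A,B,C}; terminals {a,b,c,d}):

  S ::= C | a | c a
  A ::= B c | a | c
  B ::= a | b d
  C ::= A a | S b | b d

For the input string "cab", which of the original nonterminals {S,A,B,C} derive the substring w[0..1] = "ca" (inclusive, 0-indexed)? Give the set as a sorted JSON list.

CNF form of G:
  S -> A T3 | S T1 | T0 T3 | T1 T2 | a
  A -> B T0 | a | c
  B -> T1 T2 | a
  C -> A T3 | S T1 | T1 T2
  T0 -> c
  T1 -> b
  T2 -> d
  T3 -> a

CYK table (by increasing span) (cells [i..j] with 0 ≤ i ≤ j ≤ 1 only):
  [0..0]={A,T0}  "c"  orig:{A}
  [1..1]={A,B,S,T3}  "a"  orig:{A,B,S}
  [0..1]={C,S}  "ca"

Original NTs in T[0,1] deriving "ca": ["C", "S"]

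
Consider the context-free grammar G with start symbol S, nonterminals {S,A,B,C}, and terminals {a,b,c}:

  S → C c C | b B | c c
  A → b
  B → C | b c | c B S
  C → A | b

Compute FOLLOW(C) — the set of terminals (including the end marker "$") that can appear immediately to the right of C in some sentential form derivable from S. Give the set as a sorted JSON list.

FIRST iteration:
[1]
  A via A→b: +{b}
  B via B→b c: +{b}
  B via B→c B S: +{c}
  C via C→A: +{b}
  S via S→C c C: +{b}
  S via S→c c: +{c}
  FIRST(S)={b,c}  FIRST(A)={b}  FIRST(B)={b,c}  FIRST(C)={b}
[2] done
  FIRST(S)={b,c}  FIRST(A)={b}  FIRST(B)={b,c}  FIRST(C)={b}

Compute FOLLOW by fixpoint:
seed FOLLOW(S) with $
pass 1:
  B→c B S: FOLLOW(B) ⊇ FIRST(S) = {b,c}; new: +{b,c}
  B→c B S: FOLLOW(S) ⊇ FOLLOW(B) ⊇ {b,c}; new: +{b,c}
  S→C c C: FOLLOW(C) ⊇ FIRST(c) = {c}; new: +{c}
  S→C c C: FOLLOW(C) ⊇ FOLLOW(S) ⊇ {$,b,c}; new: +{$,b}
  S→b B: FOLLOW(B) ⊇ FOLLOW(S) ⊇ {$,b,c}; new: +{$}
  S: {$,b,c}  A: {}  B: {$,b,c}  C: {$,b,c}
pass 2:
  C→A: FOLLOW(A) ⊇ FOLLOW(C) ⊇ {$,b,c}; new: +{$,b,c}
  S: {$,b,c}  A: {$,b,c}  B: {$,b,c}  C: {$,b,c}
pass 3: (no change)
  S: {$,b,c}  A: {$,b,c}  B: {$,b,c}  C: {$,b,c}

FOLLOW(C) = ["$", "b", "c"]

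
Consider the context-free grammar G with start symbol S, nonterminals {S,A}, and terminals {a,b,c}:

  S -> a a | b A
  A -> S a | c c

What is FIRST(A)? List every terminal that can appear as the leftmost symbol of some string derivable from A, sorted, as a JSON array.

FIRST iteration:
pass 1:
  A via A→c c: +{c}
  S via S→a a: +{a}
  S via S→b A: +{b}
  FIRST[S]={a,b}  FIRST[A]={c}
pass 2:
  A via A→S a: +{a,b}
  FIRST[S]={a,b}  FIRST[A]={a,b,c}
pass 3: (no change)
  FIRST[S]={a,b}  FIRST[A]={a,b,c}

FIRST(A) = ["a", "b", "c"]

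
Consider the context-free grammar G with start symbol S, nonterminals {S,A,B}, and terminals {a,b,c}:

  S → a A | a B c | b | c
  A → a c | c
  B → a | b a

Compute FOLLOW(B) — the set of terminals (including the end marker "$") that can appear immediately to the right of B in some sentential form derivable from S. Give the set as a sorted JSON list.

Compute FIRST by fixpoint:
iter 1:
  A via A→a c: +{a}
  A via A→c: +{c}
  B via B→a: +{a}
  B via B→b a: +{b}
  S via S→a A: +{a}
  S via S→b: +{b}
  S via S→c: +{c}
  S: {a,b,c}  A: {a,c}  B: {a,b}
iter 2: (stable)
  S: {a,b,c}  A: {a,c}  B: {a,b}

Compute FOLLOW by fixpoint:
initialize: $ ∈ FOLLOW(S)
pass 1:
  S→a A: FOLLOW(A) ⊇ FOLLOW(S) ⊇ {$}; new: +{$}
  S→a B c: FOLLOW(B) ⊇ FIRST(c) = {c}; new: +{c}
  FOLLOW[S]={$}  FOLLOW[A]={$}  FOLLOW[B]={c}
pass 2: done
  FOLLOW[S]={$}  FOLLOW[A]={$}  FOLLOW[B]={c}

FOLLOW(B) = ["c"]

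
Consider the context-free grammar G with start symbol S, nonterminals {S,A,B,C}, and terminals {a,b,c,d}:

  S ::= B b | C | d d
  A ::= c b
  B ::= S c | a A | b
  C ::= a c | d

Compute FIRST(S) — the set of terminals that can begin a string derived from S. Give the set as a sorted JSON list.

FIRST sets, iterate to fixpoint:
round 1:
  A via A→c b: +{c}
  B via B→a A: +{a}
  B via B→b: +{b}
  C via C→a c: +{a}
  C via C→d: +{d}
  S via S→B b: +{a,b}
  S via S→C: +{d}
  FIRST[S]={a,b,d}  FIRST[A]={c}  FIRST[B]={a,b}  FIRST[C]={a,d}
round 2:
  B via B→S c: +{d}
  FIRST[S]={a,b,d}  FIRST[A]={c}  FIRST[B]={a,b,d}  FIRST[C]={a,d}
round 3: done
  FIRST[S]={a,b,d}  FIRST[A]={c}  FIRST[B]={a,b,d}  FIRST[C]={a,d}

FIRST(S) = ["a", "b", "d"]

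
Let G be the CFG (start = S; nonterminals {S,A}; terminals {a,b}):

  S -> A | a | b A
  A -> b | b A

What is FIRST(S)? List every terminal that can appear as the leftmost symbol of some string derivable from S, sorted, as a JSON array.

FIRST iteration:
round 1:
  A via A→b: +{b}
  S via S→A: +{b}
  S via S→a: +{a}
  FIRST[S]={a,b}  FIRST[A]={b}
round 2: (no change)
  FIRST[S]={a,b}  FIRST[A]={b}

FIRST(S) = ["a", "b"]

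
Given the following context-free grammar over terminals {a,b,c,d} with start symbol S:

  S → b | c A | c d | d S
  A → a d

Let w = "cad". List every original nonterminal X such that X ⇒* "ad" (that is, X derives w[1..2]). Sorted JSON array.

CNF form of G:
  S -> T1 S | T2 A | T2 T1 | b
  A -> T0 T1
  T0 -> a
  T1 -> d
  T2 -> c

CYK fill, restricted to cells inside w[1..2]:
  cell(1,1) a: {T0}  orig:{}
  cell(2,2) d: {T1}  orig:{}
  cell(1,2) ad: {A}

Original NTs in T[1,2] deriving "ad": ["A"]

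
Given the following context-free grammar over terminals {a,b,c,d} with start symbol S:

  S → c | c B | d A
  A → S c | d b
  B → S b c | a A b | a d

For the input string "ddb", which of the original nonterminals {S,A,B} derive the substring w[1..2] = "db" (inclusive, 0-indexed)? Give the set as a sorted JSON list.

CNF form of G:
  S -> T0 B | T1 A | c
  A -> S T0 | T1 T2
  B -> S X4 | T3 T1 | T3 X5
  T0 -> c
  T1 -> d
  T2 -> b
  T3 -> a
  X4 -> T2 T0
  X5 -> A T2

CYK fill (cells [i..j] with 1 ≤ i ≤ j ≤ 2 only):
  cell(1,1) d: {T1}  orig:{}
  cell(2,2) b: {T2}  orig:{}
  cell(1,2) db: {A}

Original NTs in T[1,2] deriving "db": ["A"]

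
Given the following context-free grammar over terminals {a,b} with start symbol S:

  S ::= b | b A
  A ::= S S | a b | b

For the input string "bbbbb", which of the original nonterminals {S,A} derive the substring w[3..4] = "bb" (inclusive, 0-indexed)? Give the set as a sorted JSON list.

CNF form of G:
  S -> T1 A | b
  A -> S S | T0 T1 | b
  T0 -> a
  T1 -> b

CYK fill — only the sub-triangle for w[3..4]:
  cell(3,3) b: {A,S,T1}  orig:{A,S}
  cell(4,4) b: {A,S,T1}  orig:{A,S}
  cell(3,4) bb: {A,S}

Original NTs in T[3,4] deriving "bb": ["A", "S"]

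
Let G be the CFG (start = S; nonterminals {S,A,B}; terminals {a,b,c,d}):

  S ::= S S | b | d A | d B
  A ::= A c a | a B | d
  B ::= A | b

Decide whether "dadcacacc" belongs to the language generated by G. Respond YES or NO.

Convert to CNF:
  S -> S S | T2 A | T2 B | b
  A -> A X3 | T1 B | d
  B -> A X4 | T1 B | b | d
  T0 -> c
  T1 -> a
  T2 -> d
  X3 -> T0 T1
  X4 -> T0 T1

CYK table (by increasing span):
  cell(0,0) d: {A,B,T2}  orig:{A,B}
  cell(1,1) a: {T1}  orig:{}
  cell(2,2) d: {A,B,T2}  orig:{A,B}
  cell(3,3) c: {T0}  orig:{}
  cell(4,4) a: {T1}  orig:{}
  cell(5,5) c: {T0}  orig:{}
  cell(6,6) a: {T1}  orig:{}
  cell(7,7) c: {T0}  orig:{}
  cell(8,8) c: {T0}  orig:{}
  cell(0,1) da: ∅
  cell(1,2) ad: {A,B}
  cell(2,3) dc: ∅
  cell(3,4) ca: {X3,X4}  orig:{}
  cell(4,5) ac: ∅
  cell(5,6) ca: {X3,X4}  orig:{}
  cell(6,7) ac: ∅
  cell(7,8) cc: ∅
  cell(0,2) dad: {S}
  cell(1,3) adc: ∅
  cell(2,4) dca: {A,B}
  cell(3,5) cac: ∅
  cell(4,6) aca: ∅
  cell(5,7) cac: ∅
  cell(6,8) acc: ∅
  cell(0,3) dadc: ∅
  cell(1,4) adca: {A,B}
  cell(2,5) dcac: ∅
  cell(3,6) caca: ∅
  cell(4,7) acac: ∅
  cell(5,8) cacc: ∅
  cell(0,4) dadca: {S}
  cell(1,5) adcac: ∅
  cell(2,6) dcaca: {A,B}
  cell(3,7) cacac: ∅
  cell(4,8) acacc: ∅
  cell(0,5) dadcac: ∅
  cell(1,6) adcaca: {A,B}
  cell(2,7) dcacac: ∅
  cell(3,8) cacacc: ∅
  cell(0,6) dadcaca: {S}
  cell(1,7) adcacac: ∅
  cell(2,8) dcacacc: ∅
  cell(0,7) dadcacac: ∅
  cell(1,8) adcacacc: ∅
  cell(0,8) dadcacacc: ∅

S ∉ T[0,8] ⇒ NO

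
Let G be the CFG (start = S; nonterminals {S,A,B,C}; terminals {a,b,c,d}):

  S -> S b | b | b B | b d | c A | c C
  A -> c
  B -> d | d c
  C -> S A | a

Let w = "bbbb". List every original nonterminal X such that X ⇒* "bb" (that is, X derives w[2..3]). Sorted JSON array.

CNF form of G:
  S -> S T2 | T1 A | T1 C | T2 B | T2 T0 | b
  A -> c
  B -> T0 T1 | d
  C -> S A | a
  T0 -> d
  T1 -> c
  T2 -> b

Fill CYK table bottom-up — only the sub-triangle for w[2..3]:
  [2..2]={S,T2}  "b"  orig:{S}
  [3..3]={S,T2}  "b"  orig:{S}
  [2..3]={S}  "bb"

Original NTs in T[2,3] deriving "bb": ["S"]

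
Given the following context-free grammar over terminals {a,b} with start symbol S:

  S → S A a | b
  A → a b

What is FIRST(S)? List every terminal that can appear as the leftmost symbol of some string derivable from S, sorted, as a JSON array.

Compute FIRST by fixpoint:
[1]
  A via A→a b: +{a}
  S via S→b: +{b}
  FIRST[S]={b}  FIRST[A]={a}
[2] done
  FIRST[S]={b}  FIRST[A]={a}

FIRST(S) = ["b"]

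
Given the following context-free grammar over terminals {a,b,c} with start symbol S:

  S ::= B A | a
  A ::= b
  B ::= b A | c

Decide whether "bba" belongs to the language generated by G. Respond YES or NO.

CNF form of G:
  S -> B A | a
  A -> b
  B -> T0 A | c
  T0 -> b

Fill CYK table bottom-up:
  T[0,0] 'b' = {A,T0}  orig:{A}
  T[1,1] 'b' = {A,T0}  orig:{A}
  T[2,2] 'a' = {S}
  T[0,1] 'bb' = {B}
  T[1,2] 'ba' = ∅
  T[0,2] 'bba' = ∅

S ∉ T[0,2] ⇒ NO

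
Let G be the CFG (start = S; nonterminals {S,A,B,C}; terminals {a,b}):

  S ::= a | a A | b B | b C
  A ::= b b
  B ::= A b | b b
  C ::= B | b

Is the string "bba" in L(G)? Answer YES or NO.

CNF form of G:
  S -> T0 B | T0 C | T1 A | a
  A -> T0 T0
  B -> A T0 | T0 T0
  C -> A T0 | T0 T0 | b
  T0 -> b
  T1 -> a

CYK table (by increasing span):
  [0..0]={C,T0}  "b"  orig:{C}
  [1..1]={C,T0}  "b"  orig:{C}
  [2..2]={S,T1}  "a"  orig:{S}
  [0..1]={A,B,C,S}  "bb"
  [1..2]=∅  "ba"
  [0..2]=∅  "bba"

S ∉ T[0,2] ⇒ NO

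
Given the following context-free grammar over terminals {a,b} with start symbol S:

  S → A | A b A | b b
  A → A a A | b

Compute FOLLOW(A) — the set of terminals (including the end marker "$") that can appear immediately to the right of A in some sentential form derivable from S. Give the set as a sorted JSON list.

Compute FIRST by fixpoint:
[1]
  A via A→b: +{b}
  S via S→A: +{b}
  FIRST(S)={b}  FIRST(A)={b}
[2] — fixpoint
  FIRST(S)={b}  FIRST(A)={b}

FOLLOW iteration:
initialize: $ ∈ FOLLOW(S)
round 1:
  A→A a A: FOLLOW(A) ⊇ FIRST(a) = {a}; new: +{a}
  S→A: FOLLOW(A) ⊇ FOLLOW(S) ⊇ {$}; new: +{$}
  S→A b A: FOLLOW(A) ⊇ FIRST(b) = {b}; new: +{b}
  FOLLOW(S)={$}  FOLLOW(A)={$,a,b}
round 2: (no change)
  FOLLOW(S)={$}  FOLLOW(A)={$,a,b}

FOLLOW(A) = ["$", "a", "b"]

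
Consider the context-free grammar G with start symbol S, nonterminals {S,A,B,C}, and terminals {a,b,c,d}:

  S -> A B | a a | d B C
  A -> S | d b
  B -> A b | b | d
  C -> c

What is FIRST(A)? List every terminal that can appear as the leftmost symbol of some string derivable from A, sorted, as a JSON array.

Compute FIRST by fixpoint:
[1]
  A via A→d b: +{d}
  B via B→A b: +{d}
  B via B→b: +{b}
  C via C→c: +{c}
  S via S→A B: +{d}
  S via S→a a: +{a}
  FIRST(S)={a,d}  FIRST(A)={d}  FIRST(B)={b,d}  FIRST(C)={c}
[2]
  A via A→S: +{a}
  B via B→A b: +{a}
  FIRST(S)={a,d}  FIRST(A)={a,d}  FIRST(B)={a,b,d}  FIRST(C)={c}
[3] (no change)
  FIRST(S)={a,d}  FIRST(A)={a,d}  FIRST(B)={a,b,d}  FIRST(C)={c}

FIRST(A) = ["a", "d"]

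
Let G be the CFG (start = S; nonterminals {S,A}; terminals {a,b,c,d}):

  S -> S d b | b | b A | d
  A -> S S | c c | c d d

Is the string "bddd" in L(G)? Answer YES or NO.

CNF form of G:
  S -> S X4 | T2 A | b | d
  A -> S S | T0 T0 | T0 X3
  T0 -> c
  T1 -> d
  T2 -> b
  X3 -> T1 T1
  X4 -> T1 T2

CYK table (by increasing span):
  [0..0]={S,T2}  "b"  orig:{S}
  [1..1]={S,T1}  "d"  orig:{S}
  [2..2]={S,T1}  "d"  orig:{S}
  [3..3]={S,T1}  "d"  orig:{S}
  [0..1]={A}  "bd"
  [1..2]={A,X3}  "dd"  orig:{A}
  [2..3]={A,X3}  "dd"  orig:{A}
  [0..2]={S}  "bdd"
  [1..3]=∅  "ddd"
  [0..3]={A}  "bddd"

S ∉ T[0,3] ⇒ NO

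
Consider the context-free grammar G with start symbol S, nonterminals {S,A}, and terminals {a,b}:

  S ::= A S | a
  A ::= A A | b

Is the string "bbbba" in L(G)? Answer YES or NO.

CNF form of G:
  S -> A S | a
  A -> A A | b

CYK fill:
  cell(0,0) b: {A}
  cell(1,1) b: {A}
  cell(2,2) b: {A}
  cell(3,3) b: {A}
  cell(4,4) a: {S}
  cell(0,1) bb: {A}
  cell(1,2) bb: {A}
  cell(2,3) bb: {A}
  cell(3,4) ba: {S}
  cell(0,2) bbb: {A}
  cell(1,3) bbb: {A}
  cell(2,4) bba: {S}
  cell(0,3) bbbb: {A}
  cell(1,4) bbba: {S}
  cell(0,4) bbbba: {S}

S ∈ T[0,4] ⇒ YES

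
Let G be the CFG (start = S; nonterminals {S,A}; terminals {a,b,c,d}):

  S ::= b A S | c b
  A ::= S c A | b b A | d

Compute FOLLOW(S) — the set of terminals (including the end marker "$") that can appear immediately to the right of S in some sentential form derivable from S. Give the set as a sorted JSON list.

Compute FIRST by fixpoint:
[1]
  A via A→b b A: +{b}
  A via A→d: +{d}
  S via S→b A S: +{b}
  S via S→c b: +{c}
  FIRST[S]={b,c}  FIRST[A]={b,d}
[2]
  A via A→S c A: +{c}
  FIRST[S]={b,c}  FIRST[A]={b,c,d}
[3] (stable)
  FIRST[S]={b,c}  FIRST[A]={b,c,d}

FOLLOW iteration:
FOLLOW(S) := {$}
round 1:
  A→S c A: FOLLOW(S) ⊇ FIRST(c) = {c}; new: +{c}
  S→b A S: FOLLOW(A) ⊇ FIRST(S) = {b,c}; new: +{b,c}
  S: {$,c}  A: {b,c}
round 2: (no change)
  S: {$,c}  A: {b,c}

FOLLOW(S) = ["$", "c"]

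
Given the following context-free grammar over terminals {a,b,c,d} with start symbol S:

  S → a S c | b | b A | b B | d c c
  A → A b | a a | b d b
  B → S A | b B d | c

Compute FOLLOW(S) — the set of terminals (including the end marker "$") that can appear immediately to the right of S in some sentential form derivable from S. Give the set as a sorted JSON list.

FIRST iteration:
pass 1:
  A via A→a a: +{a}
  A via A→b d b: +{b}
  B via B→b B d: +{b}
  B via B→c: +{c}
  S via S→a S c: +{a}
  S via S→b: +{b}
  S via S→d c c: +{d}
  S: {a,b,d}  A: {a,b}  B: {b,c}
pass 2:
  B via B→S A: +{a,d}
  S: {a,b,d}  A: {a,b}  B: {a,b,c,d}
pass 3: (no change)
  S: {a,b,d}  A: {a,b}  B: {a,b,c,d}

Compute FOLLOW by fixpoint:
seed FOLLOW(S) with $
pass 1:
  A→A b: FOLLOW(A) ⊇ FIRST(b) = {b}; new: +{b}
  B→S A: FOLLOW(S) ⊇ FIRST(A) = {a,b}; new: +{a,b}
  B→b B d: FOLLOW(B) ⊇ FIRST(d) = {d}; new: +{d}
  S→a S c: FOLLOW(S) ⊇ FIRST(c) = {c}; new: +{c}
  S→b A: FOLLOW(A) ⊇ FOLLOW(S) ⊇ {$,a,b,c}; new: +{$,a,c}
  S→b B: FOLLOW(B) ⊇ FOLLOW(S) ⊇ {$,a,b,c}; new: +{$,a,b,c}
  S: {$,a,b,c}  A: {$,a,b,c}  B: {$,a,b,c,d}
pass 2:
  B→S A: FOLLOW(A) ⊇ FOLLOW(B) ⊇ {$,a,b,c,d}; new: +{d}
  S: {$,a,b,c}  A: {$,a,b,c,d}  B: {$,a,b,c,d}
pass 3: (no change)
  S: {$,a,b,c}  A: {$,a,b,c,d}  B: {$,a,b,c,d}

FOLLOW(S) = ["$", "a", "b", "c"]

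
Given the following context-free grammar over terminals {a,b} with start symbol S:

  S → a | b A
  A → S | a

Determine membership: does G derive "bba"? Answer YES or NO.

CNF form of G:
  S -> T0 A | a
  A -> T0 A | a
  T0 -> b

CYK table (by increasing span):
  [0..0]={T0}  "b"  orig:{}
  [1..1]={T0}  "b"  orig:{}
  [2..2]={A,S}  "a"
  [0..1]=∅  "bb"
  [1..2]={A,S}  "ba"
  [0..2]={A,S}  "bba"

S ∈ T[0,2] ⇒ YES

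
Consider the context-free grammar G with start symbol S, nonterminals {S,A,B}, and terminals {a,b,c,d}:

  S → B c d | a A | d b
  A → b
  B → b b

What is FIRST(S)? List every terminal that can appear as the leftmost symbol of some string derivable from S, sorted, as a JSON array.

Compute FIRST by fixpoint:
[1]
  A via A→b: +{b}
  B via B→b b: +{b}
  S via S→B c d: +{b}
  S via S→a A: +{a}
  S via S→d b: +{d}
  FIRST(S)={a,b,d}  FIRST(A)={b}  FIRST(B)={b}
[2] done
  FIRST(S)={a,b,d}  FIRST(A)={b}  FIRST(B)={b}

FIRST(S) = ["a", "b", "d"]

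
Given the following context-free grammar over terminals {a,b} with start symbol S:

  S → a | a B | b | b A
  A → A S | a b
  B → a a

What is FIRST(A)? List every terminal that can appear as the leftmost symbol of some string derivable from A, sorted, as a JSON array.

FIRST iteration:
[1]
  A via A→a b: +{a}
  B via B→a a: +{a}
  S via S→a: +{a}
  S via S→b: +{b}
  FIRST[S]={a,b}  FIRST[A]={a}  FIRST[B]={a}
[2] (stable)
  FIRST[S]={a,b}  FIRST[A]={a}  FIRST[B]={a}

FIRST(A) = ["a"]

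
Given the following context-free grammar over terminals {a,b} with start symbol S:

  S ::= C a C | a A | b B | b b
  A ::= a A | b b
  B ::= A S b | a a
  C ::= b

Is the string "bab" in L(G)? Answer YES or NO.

CNF form of G:
  S -> C X3 | T0 A | T1 B | T1 T1
  A -> T0 A | T1 T1
  B -> A X2 | T0 T0
  C -> b
  T0 -> a
  T1 -> b
  X2 -> S T1
  X3 -> T0 C

CYK fill:
  cell(0,0) b: {C,T1}  orig:{C}
  cell(1,1) a: {T0}  orig:{}
  cell(2,2) b: {C,T1}  orig:{C}
  cell(0,1) ba: ∅
  cell(1,2) ab: {X3}  orig:{}
  cell(0,2) bab: {S}

S ∈ T[0,2] ⇒ YES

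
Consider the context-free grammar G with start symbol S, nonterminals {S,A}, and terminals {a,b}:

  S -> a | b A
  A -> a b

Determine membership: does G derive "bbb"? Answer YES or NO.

Convert to CNF:
  S -> T1 A | a
  A -> T0 T1
  T0 -> a
  T1 -> b

Fill CYK table bottom-up:
  [0..0]={T1}  "b"  orig:{}
  [1..1]={T1}  "b"  orig:{}
  [2..2]={T1}  "b"  orig:{}
  [0..1]=∅  "bb"
  [1..2]=∅  "bb"
  [0..2]=∅  "bbb"

S ∉ T[0,2] ⇒ NO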